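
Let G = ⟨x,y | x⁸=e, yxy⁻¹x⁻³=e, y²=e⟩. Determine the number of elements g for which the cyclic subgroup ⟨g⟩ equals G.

⟨g⟩ = G would require ord(g) = |G| = 16, but the maximum element order in G is 8 < 16. So G is not cyclic and no single element generates it: the count is 0.

Answer: 0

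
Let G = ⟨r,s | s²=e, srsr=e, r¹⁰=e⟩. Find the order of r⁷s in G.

Compute successive powers until reaching e:
  (r⁷s)¹ = r⁷s, (r⁷s)² = e.
The smallest positive k with (r⁷s)ᵏ = e is 2.

Answer: 2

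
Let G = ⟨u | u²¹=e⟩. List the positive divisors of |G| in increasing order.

|G| = 21 = 3 · 7. By Lagrange's theorem the order of any subgroup divides 21; the divisors of 21 are 1, 3, 7, 21.

Answer: 1, 3, 7, 21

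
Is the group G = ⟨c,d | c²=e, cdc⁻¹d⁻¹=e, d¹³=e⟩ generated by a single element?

|G| = 26. The element cd has order 26 (its powers give 26 distinct elements), so ⟨cd⟩ = G and G is cyclic.

Answer: Yes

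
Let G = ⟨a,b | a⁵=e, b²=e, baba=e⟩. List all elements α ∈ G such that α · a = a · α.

⟨a⟩ ⊆ C_G(a) since powers of a commute with a; so |C_G(a)| ≥ |⟨a⟩| = 5.
By orbit–stabilizer, |C_G(a)| = |G| / |conj. class of a| = 10 / 2 = 5.
The 5 elements commuting with a are {e, a, a², a³, a⁴}.

Answer: {e, a, a², a³, a⁴}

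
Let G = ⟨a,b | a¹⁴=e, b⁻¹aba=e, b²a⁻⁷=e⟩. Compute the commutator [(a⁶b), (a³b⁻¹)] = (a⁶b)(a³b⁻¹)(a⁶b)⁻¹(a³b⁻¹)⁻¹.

[(a⁶b), (a³b⁻¹)] = (a⁶b)·(a³b⁻¹)·(a⁶b)⁻¹·(a³b⁻¹)⁻¹.
  (a⁶b) · (a³b⁻¹) = a³
  (a³) · (a⁶b⁻¹) = a²b
  (a²b) · (a³b) = a⁶

Answer: a⁶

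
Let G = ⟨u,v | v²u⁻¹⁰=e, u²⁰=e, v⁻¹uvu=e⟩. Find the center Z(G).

An element z ∈ Z(G) iff z commutes with every generator.
For example u¹⁰ is central: (u¹⁰)·u = u¹¹ = u·(u¹⁰); (u¹⁰)·v = v⁻¹ = v·(u¹⁰).
Whereas u ∉ Z(G) since u·v = uv ≠ u⁹v⁻¹ = v·u.
Checking each of the 40 elements this way gives Z(G) = {e, u¹⁰}, of order 2.

Answer: {e, u¹⁰}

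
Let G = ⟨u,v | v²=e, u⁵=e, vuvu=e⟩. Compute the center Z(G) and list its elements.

An element z ∈ Z(G) iff z commutes with every generator.
For example e is central: e·u = u = u·e; e·v = v = v·e.
Whereas u ∉ Z(G) since u·v = uv ≠ u⁴v = v·u.
Checking each of the 10 elements this way gives Z(G) = {e}, of order 1.

Answer: {e}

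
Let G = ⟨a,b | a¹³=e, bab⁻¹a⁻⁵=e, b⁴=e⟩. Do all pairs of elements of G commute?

a·b = ab but b·a = a⁵b, so a·b ≠ b·a and G is not abelian.

Answer: No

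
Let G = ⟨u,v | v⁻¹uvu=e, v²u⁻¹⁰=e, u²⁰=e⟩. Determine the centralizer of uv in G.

⟨uv⟩ ⊆ C_G(uv) since powers of uv commute with uv; so |C_G(uv)| ≥ |⟨uv⟩| = 4.
By orbit–stabilizer, |C_G(uv)| = |G| / |conj. class of uv| = 40 / 10 = 4.
The 4 elements commuting with uv are {e, u¹⁰, uv, uv⁻¹}.

Answer: {e, u¹⁰, uv, uv⁻¹}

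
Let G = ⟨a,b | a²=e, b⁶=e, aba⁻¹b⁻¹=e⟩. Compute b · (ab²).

Compute b · (ab²) by multiplying left to right and reducing via the relations at each step:
  b · a = ab
  (ab) · b² = ab³

Answer: ab³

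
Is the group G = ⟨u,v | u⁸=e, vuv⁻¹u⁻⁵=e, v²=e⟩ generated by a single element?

Every cyclic group is abelian. But u·v = uv while v·u = u⁵v, so u·v ≠ v·u and G is not abelian. Hence G is not cyclic.

Answer: No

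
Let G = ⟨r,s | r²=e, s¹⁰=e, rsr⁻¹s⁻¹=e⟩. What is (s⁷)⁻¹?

The order of (s⁷) is 10 (smallest k with (s⁷)ᵏ = e), so (s⁷)⁻¹ = (s⁷)⁹ = s³.
Check: (s⁷) · (s³) → (s⁷) · s³ = e, giving e as required.

Answer: s³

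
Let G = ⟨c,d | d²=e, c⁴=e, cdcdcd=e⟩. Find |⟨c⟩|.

|⟨c⟩| equals the order of c. Compute successive powers until reaching e:
  c¹ = c, c² = c², c³ = c³, c⁴ = e.
The smallest positive k with cᵏ = e is 4, so |⟨c⟩| = 4.

Answer: 4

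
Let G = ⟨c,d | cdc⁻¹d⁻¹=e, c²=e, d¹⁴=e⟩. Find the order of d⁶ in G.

Compute successive powers until reaching e:
  (d⁶)¹ = d⁶, (d⁶)² = d¹², (d⁶)³ = d⁴, (d⁶)⁴ = d¹⁰, (d⁶)⁵ = d², (d⁶)⁶ = d⁸, (d⁶)⁷ = e.
The smallest positive k with (d⁶)ᵏ = e is 7.

Answer: 7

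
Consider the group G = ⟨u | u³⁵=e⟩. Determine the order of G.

G is generated by a single element, so G is cyclic. The relator gives u³⁵ = e and no smaller power is forced to be e, so the 35 powers {e, u, u², u³, u⁴, u⁵, u⁶, u⁷, u⁸, u⁹, u²², u²³, u²¹, u²⁰, u²⁴, u²⁵, u²⁶, u²⁷, u²⁸, u²⁹, u³², u³³, u³¹, u³⁰, u³⁴, u¹², u¹³, u¹¹, u¹⁰, u¹⁴, u¹⁵, u¹⁶, u¹⁷, u¹⁸, u¹⁹} are distinct. Hence |G| = 35.

Answer: 35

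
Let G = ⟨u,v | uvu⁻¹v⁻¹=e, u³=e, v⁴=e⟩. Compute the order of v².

Compute successive powers until reaching e:
  (v²)¹ = v², (v²)² = e.
The smallest positive k with (v²)ᵏ = e is 2.

Answer: 2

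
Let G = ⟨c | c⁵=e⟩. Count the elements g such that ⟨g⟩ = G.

G is cyclic of order 5. An element generates G iff its order is 5, and a cyclic group of order 5 has exactly φ(5) = 4 such elements.

Answer: 4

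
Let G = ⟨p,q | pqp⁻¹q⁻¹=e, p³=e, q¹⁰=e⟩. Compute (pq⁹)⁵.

Compute successive powers of (pq⁹), reducing at each step:
  (pq⁹)²: (pq⁹) · p = p²q⁹;   (p²q⁹) · q⁹ = p²q⁸
  (pq⁹)³: (p²q⁸) · p = q⁸;   (q⁸) · q⁹ = q⁷
  (pq⁹)⁴: (q⁷) · p = pq⁷;   (pq⁷) · q⁹ = pq⁶
  (pq⁹)⁵: (pq⁶) · p = p²q⁶;   (p²q⁶) · q⁹ = p²q⁵

Answer: p²q⁵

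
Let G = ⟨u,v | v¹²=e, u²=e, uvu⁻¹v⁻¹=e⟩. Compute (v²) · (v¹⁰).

Compute (v²) · (v¹⁰) by multiplying left to right and reducing via the relations at each step:
  (v²) · v¹⁰ = e

Answer: e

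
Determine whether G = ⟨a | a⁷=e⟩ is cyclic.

|G| = 7. The element a has order 7 (its powers give 7 distinct elements), so ⟨a⟩ = G and G is cyclic.

Answer: Yes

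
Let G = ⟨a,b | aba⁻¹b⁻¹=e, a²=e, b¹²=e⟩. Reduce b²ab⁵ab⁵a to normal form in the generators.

Multiply left to right, reducing at each step:
  (b²) · a = ab²
  (ab²) · b⁵ = ab⁷
  (ab⁷) · a = b⁷
  (b⁷) · b⁵ = e
  e · a = a

Answer: a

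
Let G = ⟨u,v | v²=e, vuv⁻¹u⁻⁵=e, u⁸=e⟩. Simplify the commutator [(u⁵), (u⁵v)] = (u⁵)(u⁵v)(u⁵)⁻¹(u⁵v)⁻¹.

[(u⁵), (u⁵v)] = (u⁵)·(u⁵v)·(u⁵)⁻¹·(u⁵v)⁻¹.
  (u⁵) · (u⁵v) = u²v
  (u²v) · (u³) = uv
  (uv) · (u⁷v) = u⁴

Answer: u⁴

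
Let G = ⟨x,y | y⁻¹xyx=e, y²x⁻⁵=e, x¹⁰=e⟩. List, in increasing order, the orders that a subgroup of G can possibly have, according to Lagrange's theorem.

|G| = 20 = 2² · 5. By Lagrange's theorem the order of any subgroup divides 20; the divisors of 20 are 1, 2, 4, 5, 10, 20.

Answer: 1, 2, 4, 5, 10, 20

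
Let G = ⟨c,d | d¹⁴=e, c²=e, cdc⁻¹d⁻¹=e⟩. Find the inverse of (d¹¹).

The order of (d¹¹) is 14 (smallest k with (d¹¹)ᵏ = e), so (d¹¹)⁻¹ = (d¹¹)¹³ = d³.
Check: (d¹¹) · (d³) → (d¹¹) · d³ = e, giving e as required.

Answer: d³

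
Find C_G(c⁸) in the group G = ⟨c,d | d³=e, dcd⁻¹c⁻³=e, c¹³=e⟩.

⟨c⁸⟩ ⊆ C_G(c⁸) since powers of c⁸ commute with c⁸; so |C_G(c⁸)| ≥ |⟨c⁸⟩| = 13.
By orbit–stabilizer, |C_G(c⁸)| = |G| / |conj. class of c⁸| = 39 / 3 = 13.
The 13 elements commuting with c⁸ are {e, c, c², c³, c⁴, c⁵, c⁶, c⁷, c⁸, c⁹, c¹⁰, c¹¹, c¹²}.

Answer: {e, c, c², c³, c⁴, c⁵, c⁶, c⁷, c⁸, c⁹, c¹⁰, c¹¹, c¹²}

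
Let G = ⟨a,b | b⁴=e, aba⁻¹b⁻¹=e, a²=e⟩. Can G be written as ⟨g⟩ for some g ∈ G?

|G| = 8, but the maximum element order in G is 4 < 8. No single element generates all of G, so G is not cyclic.

Answer: No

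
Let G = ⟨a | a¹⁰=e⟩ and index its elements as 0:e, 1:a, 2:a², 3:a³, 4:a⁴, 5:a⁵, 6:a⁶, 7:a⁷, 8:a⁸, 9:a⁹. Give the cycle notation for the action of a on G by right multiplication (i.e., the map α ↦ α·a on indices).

(0 1 2 3 4 5 6 7 8 9)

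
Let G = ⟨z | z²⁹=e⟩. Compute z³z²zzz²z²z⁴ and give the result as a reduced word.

Multiply left to right, reducing at each step:
  (z³) · z² = z⁵
  (z⁵) · z = z⁶
  (z⁶) · z = z⁷
  (z⁷) · z² = z⁹
  (z⁹) · z² = z¹¹
  (z¹¹) · z⁴ = z¹⁵

Answer: z¹⁵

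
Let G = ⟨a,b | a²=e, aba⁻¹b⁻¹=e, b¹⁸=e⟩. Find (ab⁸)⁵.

Compute successive powers of (ab⁸), reducing at each step:
  (ab⁸)²: (ab⁸) · a = b⁸;   (b⁸) · b⁸ = b¹⁶
  (ab⁸)³: (b¹⁶) · a = ab¹⁶;   (ab¹⁶) · b⁸ = ab⁶
  (ab⁸)⁴: (ab⁶) · a = b⁶;   (b⁶) · b⁸ = b¹⁴
  (ab⁸)⁵: (b¹⁴) · a = ab¹⁴;   (ab¹⁴) · b⁸ = ab⁴

Answer: ab⁴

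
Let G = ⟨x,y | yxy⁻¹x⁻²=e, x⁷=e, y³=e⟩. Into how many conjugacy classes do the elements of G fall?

The conjugacy classes (representative and size) are:
  [e] (size 1), [x²] (size 3), [x⁵] (size 3), [y] (size 7), [y²] (size 7).
Class equation: 1 + 3 + 3 + 7 + 7 = 21 = |G|. So G has 5 conjugacy classes.

Answer: 5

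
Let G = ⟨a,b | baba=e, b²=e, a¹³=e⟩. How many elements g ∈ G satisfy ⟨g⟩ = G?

⟨g⟩ = G would require ord(g) = |G| = 26, but the maximum element order in G is 13 < 26. So G is not cyclic and no single element generates it: the count is 0.

Answer: 0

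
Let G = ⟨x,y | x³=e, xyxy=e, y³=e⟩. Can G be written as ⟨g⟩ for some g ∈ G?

Every cyclic group is abelian. But x·y = xy while y·x = x²y², so x·y ≠ y·x and G is not abelian. Hence G is not cyclic.

Answer: No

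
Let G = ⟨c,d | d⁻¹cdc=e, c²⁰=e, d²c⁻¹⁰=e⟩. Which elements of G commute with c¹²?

⟨c¹²⟩ ⊆ C_G(c¹²) since powers of c¹² commute with c¹²; so |C_G(c¹²)| ≥ |⟨c¹²⟩| = 5.
By orbit–stabilizer, |C_G(c¹²)| = |G| / |conj. class of c¹²| = 40 / 2 = 20.
The 20 elements commuting with c¹² are {e, c, c², c³, c⁴, c⁵, c⁶, c⁷, c⁸, c⁹, c¹⁰, c¹¹, c¹², c¹³, c¹⁴, c¹⁵, c¹⁶, c¹⁷, c¹⁸, c¹⁹}.

Answer: {e, c, c², c³, c⁴, c⁵, c⁶, c⁷, c⁸, c⁹, c¹⁰, c¹¹, c¹², c¹³, c¹⁴, c¹⁵, c¹⁶, c¹⁷, c¹⁸, c¹⁹}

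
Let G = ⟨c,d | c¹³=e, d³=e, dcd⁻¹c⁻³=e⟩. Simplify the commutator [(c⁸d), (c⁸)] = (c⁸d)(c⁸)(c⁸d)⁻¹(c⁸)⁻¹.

[(c⁸d), (c⁸)] = (c⁸d)·(c⁸)·(c⁸d)⁻¹·(c⁸)⁻¹.
  (c⁸d) · (c⁸) = c⁶d
  (c⁶d) · (c⁶d²) = c¹¹
  (c¹¹) · (c⁵) = c³

Answer: c³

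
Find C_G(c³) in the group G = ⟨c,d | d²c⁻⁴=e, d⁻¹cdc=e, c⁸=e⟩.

⟨c³⟩ ⊆ C_G(c³) since powers of c³ commute with c³; so |C_G(c³)| ≥ |⟨c³⟩| = 8.
By orbit–stabilizer, |C_G(c³)| = |G| / |conj. class of c³| = 16 / 2 = 8.
The 8 elements commuting with c³ are {e, c, c², c³, c⁴, c⁵, c⁶, c⁷}.

Answer: {e, c, c², c³, c⁴, c⁵, c⁶, c⁷}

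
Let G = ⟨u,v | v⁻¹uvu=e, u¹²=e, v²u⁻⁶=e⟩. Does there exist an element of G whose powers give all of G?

Every cyclic group is abelian. But u·v = uv while v·u = u⁵v⁻¹, so u·v ≠ v·u and G is not abelian. Hence G is not cyclic.

Answer: No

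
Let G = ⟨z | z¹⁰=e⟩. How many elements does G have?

G is generated by a single element, so G is cyclic. The relator gives z¹⁰ = e and no smaller power is forced to be e, so the 10 powers {e, z, z², z³, z⁴, z⁵, z⁶, z⁷, z⁸, z⁹} are distinct. Hence |G| = 10.

Answer: 10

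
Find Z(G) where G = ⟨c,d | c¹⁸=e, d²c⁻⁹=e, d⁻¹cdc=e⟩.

An element z ∈ Z(G) iff z commutes with every generator.
For example c⁹ is central: (c⁹)·c = c¹⁰ = c·(c⁹); (c⁹)·d = d⁻¹ = d·(c⁹).
Whereas c ∉ Z(G) since c·d = cd ≠ c⁸d⁻¹ = d·c.
Checking each of the 36 elements this way gives Z(G) = {e, c⁹}, of order 2.

Answer: {e, c⁹}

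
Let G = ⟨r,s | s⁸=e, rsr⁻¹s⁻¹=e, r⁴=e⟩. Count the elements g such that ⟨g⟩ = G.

⟨g⟩ = G would require ord(g) = |G| = 32, but the maximum element order in G is 8 < 32. So G is not cyclic and no single element generates it: the count is 0.

Answer: 0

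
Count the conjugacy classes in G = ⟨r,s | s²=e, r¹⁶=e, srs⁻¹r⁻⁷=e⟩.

The conjugacy classes (representative and size) are:
  [e] (size 1), [r] (size 2), [r¹⁴] (size 2), [r³] (size 2), [r⁴] (size 2), [r¹⁰] (size 2), [r⁸] (size 1), [r⁹] (size 2), [r¹¹] (size 2), [r¹⁰s] (size 8), [rs] (size 8).
Class equation: 1 + 2 + 2 + 2 + 2 + 2 + 1 + 2 + 2 + 8 + 8 = 32 = |G|. So G has 11 conjugacy classes.

Answer: 11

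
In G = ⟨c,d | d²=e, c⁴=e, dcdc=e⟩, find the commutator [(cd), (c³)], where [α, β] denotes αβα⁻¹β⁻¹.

[(cd), (c³)] = (cd)·(c³)·(cd)⁻¹·(c³)⁻¹.
  (cd) · (c³) = c²d
  (c²d) · (cd) = c
  c · c = c²

Answer: c²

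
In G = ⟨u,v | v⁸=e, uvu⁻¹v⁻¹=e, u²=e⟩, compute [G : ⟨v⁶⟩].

First find ord(v⁶) by computing successive powers:
  (v⁶)¹ = v⁶, (v⁶)² = v⁴, (v⁶)³ = v², (v⁶)⁴ = e.
So |⟨v⁶⟩| = ord(v⁶) = 4. With |G| = 16, by Lagrange [G : ⟨v⁶⟩] = 16/4 = 4.

Answer: 4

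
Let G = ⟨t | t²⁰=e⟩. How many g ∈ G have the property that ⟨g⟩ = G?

G is cyclic of order 20. An element generates G iff its order is 20, and a cyclic group of order 20 has exactly φ(20) = 8 such elements.

Answer: 8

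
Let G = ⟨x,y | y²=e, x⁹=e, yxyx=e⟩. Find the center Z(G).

An element z ∈ Z(G) iff z commutes with every generator.
For example e is central: e·x = x = x·e; e·y = y = y·e.
Whereas x ∉ Z(G) since x·y = xy ≠ x⁸y = y·x.
Checking each of the 18 elements this way gives Z(G) = {e}, of order 1.

Answer: {e}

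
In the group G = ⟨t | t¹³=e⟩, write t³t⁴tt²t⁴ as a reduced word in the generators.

Multiply left to right, reducing at each step:
  (t³) · t⁴ = t⁷
  (t⁷) · t = t⁸
  (t⁸) · t² = t¹⁰
  (t¹⁰) · t⁴ = t

Answer: t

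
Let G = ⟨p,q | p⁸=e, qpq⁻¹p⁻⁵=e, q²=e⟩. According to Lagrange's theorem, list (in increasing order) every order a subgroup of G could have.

|G| = 16 = 2⁴. By Lagrange's theorem the order of any subgroup divides 16; the divisors of 16 are 1, 2, 4, 8, 16.

Answer: 1, 2, 4, 8, 16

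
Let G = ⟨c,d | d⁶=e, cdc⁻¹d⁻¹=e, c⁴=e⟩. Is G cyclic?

|G| = 24, but the maximum element order in G is 12 < 24. No single element generates all of G, so G is not cyclic.

Answer: No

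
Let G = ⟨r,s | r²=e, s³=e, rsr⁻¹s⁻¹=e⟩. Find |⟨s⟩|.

|⟨s⟩| equals the order of s. Compute successive powers until reaching e:
  s¹ = s, s² = s², s³ = e.
The smallest positive k with sᵏ = e is 3, so |⟨s⟩| = 3.

Answer: 3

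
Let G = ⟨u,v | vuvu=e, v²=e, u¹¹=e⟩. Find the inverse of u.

The order of u is 11 (smallest k with uᵏ = e), so u⁻¹ = u¹⁰ = u¹⁰.
Check: u · (u¹⁰) → u · u¹⁰ = e, giving e as required.

Answer: u¹⁰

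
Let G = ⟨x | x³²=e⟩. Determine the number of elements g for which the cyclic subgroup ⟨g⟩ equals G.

G is cyclic of order 32. An element generates G iff its order is 32, and a cyclic group of order 32 has exactly φ(32) = 16 such elements.

Answer: 16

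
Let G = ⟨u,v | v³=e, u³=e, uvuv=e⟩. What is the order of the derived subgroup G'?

G' = [G, G] is generated by all commutators. The generator-pair commutators are: [u, v] = uv²u.
The subgroup they normally generate is {e, uv, u²v², uv²u}, of order 4.
Check: |G/G'| = 12/4 = 3 is the order of the abelianisation.

Answer: 4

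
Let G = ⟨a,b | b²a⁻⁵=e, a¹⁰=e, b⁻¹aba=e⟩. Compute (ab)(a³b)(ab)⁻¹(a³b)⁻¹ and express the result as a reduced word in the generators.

[(ab), (a³b)] = (ab)·(a³b)·(ab)⁻¹·(a³b)⁻¹.
  (ab) · (a³b) = a³
  (a³) · (ab⁻¹) = a⁴b⁻¹
  (a⁴b⁻¹) · (a³b⁻¹) = a⁶

Answer: a⁶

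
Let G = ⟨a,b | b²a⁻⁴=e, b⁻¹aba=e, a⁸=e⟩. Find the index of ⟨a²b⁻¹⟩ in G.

First find ord(a²b⁻¹) by computing successive powers:
  (a²b⁻¹)¹ = a²b⁻¹, (a²b⁻¹)² = a⁴, (a²b⁻¹)³ = a²b, (a²b⁻¹)⁴ = e.
So |⟨a²b⁻¹⟩| = ord(a²b⁻¹) = 4. With |G| = 16, by Lagrange [G : ⟨a²b⁻¹⟩] = 16/4 = 4.

Answer: 4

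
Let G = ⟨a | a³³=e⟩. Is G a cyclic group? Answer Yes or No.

|G| = 33. The element a has order 33 (its powers give 33 distinct elements), so ⟨a⟩ = G and G is cyclic.

Answer: Yes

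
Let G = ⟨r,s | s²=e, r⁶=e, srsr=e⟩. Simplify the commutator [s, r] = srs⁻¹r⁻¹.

[s, r] = s·r·s⁻¹·r⁻¹.
  s · r = r⁵s
  (r⁵s) · s = r⁵
  (r⁵) · (r⁵) = r⁴

Answer: r⁴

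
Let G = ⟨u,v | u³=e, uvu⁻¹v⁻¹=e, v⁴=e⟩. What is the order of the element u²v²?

Compute successive powers until reaching e:
  (u²v²)¹ = u²v², (u²v²)² = u, (u²v²)³ = v², (u²v²)⁴ = u², (u²v²)⁵ = uv², (u²v²)⁶ = e.
The smallest positive k with (u²v²)ᵏ = e is 6.

Answer: 6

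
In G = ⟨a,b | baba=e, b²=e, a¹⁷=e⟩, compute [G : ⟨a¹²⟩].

First find ord(a¹²) by computing successive powers:
  (a¹²)¹ = a¹², (a¹²)² = a⁷, (a¹²)³ = a², (a¹²)⁴ = a¹⁴, (a¹²)⁵ = a⁹, (a¹²)⁶ = a⁴, (a¹²)⁷ = a¹⁶, (a¹²)⁸ = a¹¹, (a¹²)⁹ = a⁶, (a¹²)¹⁰ = a, (a¹²)¹¹ = a¹³, (a¹²)¹² = a⁸, (a¹²)¹³ = a³, (a¹²)¹⁴ = a¹⁵, (a¹²)¹⁵ = a¹⁰, (a¹²)¹⁶ = a⁵, (a¹²)¹⁷ = e.
So |⟨a¹²⟩| = ord(a¹²) = 17. With |G| = 34, by Lagrange [G : ⟨a¹²⟩] = 34/17 = 2.

Answer: 2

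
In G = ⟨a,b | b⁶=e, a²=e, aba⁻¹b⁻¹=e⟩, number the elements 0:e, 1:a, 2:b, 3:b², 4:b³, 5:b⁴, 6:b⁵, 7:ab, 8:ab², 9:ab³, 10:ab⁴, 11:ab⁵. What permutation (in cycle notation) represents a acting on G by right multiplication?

(0 1)(2 7)(3 8)(4 9)(5 10)(6 11)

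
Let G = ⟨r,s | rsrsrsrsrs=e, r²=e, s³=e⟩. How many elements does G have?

Enumerate words in the generators, reducing via the relations: the distinct elements are
  {e, r, s, rs, sr, s², rsr, rs², srs, s²r, rsrs, rs²r, srsr, srs², s²rs, rsrsr, rsrs², rs²rs, srs²r, s²rsr, s²rs², rsrs²r, rs²rsr, rs²rs², srsrs², srs²rs, s²rsrs, s²rs²r, rsrs²rs, rs²rsrs, rs²rs²r, srsrs²r, srs²rsr, srs²rs², s²rsrs², s²rs²rs, rsrs²rsr, rsrs²rs², rs²rsrs², srsrs²rs, srs²rsrs, s²rsrs²r, s²rs²rsr, rsrs²rsrs, rs²rsrs²r, srsrs²rs², srs²rsrs², s²rsrs²rs, s²rs²rsrs, rsrs²rsrs², rs²rsrs²rs, srs²rsrs²r, s²rsrs²rsr, s²rsrs²rs², s²rs²rsrs², rsrs²rsrs²r, rs²rsrs²rsr, rs²rsrs²rs², srs²rsrs²rs, rsrs²rsrs²rs}.
No further products give new elements, so |G| = 60.

Answer: 60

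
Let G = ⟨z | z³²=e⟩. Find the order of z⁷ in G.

Compute successive powers until reaching e:
  (z⁷)¹ = z⁷, (z⁷)² = z¹⁴, (z⁷)³ = z²¹, (z⁷)⁴ = z²⁸, (z⁷)⁵ = z³, (z⁷)⁶ = z¹⁰, (z⁷)⁷ = z¹⁷, (z⁷)⁸ = z²⁴, (z⁷)⁹ = z³¹, (z⁷)¹⁰ = z⁶, (z⁷)¹¹ = z¹³, (z⁷)¹² = z²⁰, (z⁷)¹³ = z²⁷, (z⁷)¹⁴ = z², (z⁷)¹⁵ = z⁹, (z⁷)¹⁶ = z¹⁶, (z⁷)¹⁷ = z²³, (z⁷)¹⁸ = z³⁰, (z⁷)¹⁹ = z⁵, (z⁷)²⁰ = z¹², (z⁷)²¹ = z¹⁹, (z⁷)²² = z²⁶, (z⁷)²³ = z, (z⁷)²⁴ = z⁸, (z⁷)²⁵ = z¹⁵, (z⁷)²⁶ = z²², (z⁷)²⁷ = z²⁹, (z⁷)²⁸ = z⁴, (z⁷)²⁹ = z¹¹, (z⁷)³⁰ = z¹⁸, (z⁷)³¹ = z²⁵, (z⁷)³² = e.
The smallest positive k with (z⁷)ᵏ = e is 32.

Answer: 32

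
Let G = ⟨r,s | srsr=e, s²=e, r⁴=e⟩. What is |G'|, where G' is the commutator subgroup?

G' = [G, G] is generated by all commutators. The generator-pair commutators are: [r, s] = r².
The subgroup they normally generate is {e, r²}, of order 2.
Check: |G/G'| = 8/2 = 4 is the order of the abelianisation.

Answer: 2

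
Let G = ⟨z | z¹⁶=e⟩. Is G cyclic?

|G| = 16. The element z has order 16 (its powers give 16 distinct elements), so ⟨z⟩ = G and G is cyclic.

Answer: Yes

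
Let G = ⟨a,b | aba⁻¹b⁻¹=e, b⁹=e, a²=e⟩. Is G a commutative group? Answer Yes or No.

Each pair of generators commutes: a·b = ab = b·a. Since the generators pairwise commute, every element of G commutes with every other, so G is abelian.

Answer: Yes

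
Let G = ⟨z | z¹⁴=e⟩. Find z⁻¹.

The order of z is 14 (smallest k with zᵏ = e), so z⁻¹ = z¹³ = z¹³.
Check: z · (z¹³) → z · z¹³ = e, giving e as required.

Answer: z¹³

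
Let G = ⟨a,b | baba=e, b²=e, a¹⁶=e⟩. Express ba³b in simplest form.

Multiply left to right, reducing at each step:
  b · a³ = a¹³b
  (a¹³b) · b = a¹³

Answer: a¹³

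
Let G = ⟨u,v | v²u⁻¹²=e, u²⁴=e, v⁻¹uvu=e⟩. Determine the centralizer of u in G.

⟨u⟩ ⊆ C_G(u) since powers of u commute with u; so |C_G(u)| ≥ |⟨u⟩| = 24.
By orbit–stabilizer, |C_G(u)| = |G| / |conj. class of u| = 48 / 2 = 24.
The 24 elements commuting with u are {e, u, u², u³, u⁴, u⁵, u⁶, u⁷, u⁸, u⁹, u¹⁰, u¹¹, u¹², u¹³, u¹⁴, u¹⁵, u¹⁶, u¹⁷, u¹⁸, u¹⁹, u²⁰, u²¹, u²², u²³}.

Answer: {e, u, u², u³, u⁴, u⁵, u⁶, u⁷, u⁸, u⁹, u¹⁰, u¹¹, u¹², u¹³, u¹⁴, u¹⁵, u¹⁶, u¹⁷, u¹⁸, u¹⁹, u²⁰, u²¹, u²², u²³}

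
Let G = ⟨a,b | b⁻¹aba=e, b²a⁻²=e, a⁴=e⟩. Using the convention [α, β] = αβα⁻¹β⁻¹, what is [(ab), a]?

[(ab), a] = (ab)·a·(ab)⁻¹·a⁻¹.
  (ab) · a = b
  b · (ab⁻¹) = a³
  (a³) · (a³) = a²

Answer: a²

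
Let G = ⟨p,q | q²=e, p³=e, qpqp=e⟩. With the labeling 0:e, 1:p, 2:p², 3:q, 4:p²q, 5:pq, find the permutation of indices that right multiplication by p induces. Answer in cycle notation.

(0 1 2)(3 4 5)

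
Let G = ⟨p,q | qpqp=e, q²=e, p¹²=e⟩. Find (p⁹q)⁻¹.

The order of (p⁹q) is 2 (smallest k with (p⁹q)ᵏ = e), so (p⁹q)⁻¹ = (p⁹q)¹ = p⁹q.
Check: (p⁹q) · (p⁹q) → (p⁹q) · p⁹ = q;   q · q = e, giving e as required.

Answer: p⁹q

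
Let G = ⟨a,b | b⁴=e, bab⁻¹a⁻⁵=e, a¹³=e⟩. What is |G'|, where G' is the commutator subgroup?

G' = [G, G] is generated by all commutators. The generator-pair commutators are: [a, b] = a⁹.
The subgroup they normally generate is {e, a, a², a³, a⁴, a⁵, a⁶, a⁷, a⁸, a⁹, a¹⁰, a¹¹, a¹²}, of order 13.
Check: |G/G'| = 52/13 = 4 is the order of the abelianisation.

Answer: 13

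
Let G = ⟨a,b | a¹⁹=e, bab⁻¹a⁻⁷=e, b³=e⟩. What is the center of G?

An element z ∈ Z(G) iff z commutes with every generator.
For example e is central: e·a = a = a·e; e·b = b = b·e.
Whereas a ∉ Z(G) since a·b = ab ≠ a⁷b = b·a.
Checking each of the 57 elements this way gives Z(G) = {e}, of order 1.

Answer: {e}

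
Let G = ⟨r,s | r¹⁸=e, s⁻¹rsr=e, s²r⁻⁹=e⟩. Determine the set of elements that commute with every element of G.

An element z ∈ Z(G) iff z commutes with every generator.
For example r⁹ is central: (r⁹)·r = r¹⁰ = r·(r⁹); (r⁹)·s = s⁻¹ = s·(r⁹).
Whereas r ∉ Z(G) since r·s = rs ≠ r⁸s⁻¹ = s·r.
Checking each of the 36 elements this way gives Z(G) = {e, r⁹}, of order 2.

Answer: {e, r⁹}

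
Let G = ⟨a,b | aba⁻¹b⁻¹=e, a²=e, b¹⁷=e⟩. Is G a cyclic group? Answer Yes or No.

|G| = 34. The element ab has order 34 (its powers give 34 distinct elements), so ⟨ab⟩ = G and G is cyclic.

Answer: Yes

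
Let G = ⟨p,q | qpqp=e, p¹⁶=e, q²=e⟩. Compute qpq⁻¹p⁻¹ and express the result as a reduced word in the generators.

[q, p] = q·p·q⁻¹·p⁻¹.
  q · p = p¹⁵q
  (p¹⁵q) · q = p¹⁵
  (p¹⁵) · (p¹⁵) = p¹⁴

Answer: p¹⁴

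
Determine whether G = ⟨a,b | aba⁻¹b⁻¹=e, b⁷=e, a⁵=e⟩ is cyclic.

|G| = 35. The element ab has order 35 (its powers give 35 distinct elements), so ⟨ab⟩ = G and G is cyclic.

Answer: Yes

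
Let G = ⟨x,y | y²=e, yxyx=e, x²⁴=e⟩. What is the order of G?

Enumerate words in the generators, reducing via the relations: the distinct elements are
  {e, x, y, xy, x², x³, x⁴, x⁵, x⁶, x⁷, x⁸, x⁹, x²y, x²², x²³, x²¹, x²⁰, x³y, x¹², x¹³, x¹¹, x¹⁰, x¹⁴, x¹⁵, x¹⁶, x¹⁷, x¹⁸, x¹⁹, x⁴y, x⁵y, x⁶y, x⁷y, x⁸y, x⁹y, x²²y, x²³y, x²¹y, x²⁰y, x¹²y, x¹³y, x¹¹y, x¹⁰y, x¹⁴y, x¹⁵y, x¹⁶y, x¹⁷y, x¹⁸y, x¹⁹y}.
No further products give new elements, so |G| = 48.

Answer: 48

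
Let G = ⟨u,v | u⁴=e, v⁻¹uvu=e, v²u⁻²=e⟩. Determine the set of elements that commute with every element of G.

An element z ∈ Z(G) iff z commutes with every generator.
For example u² is central: (u²)·u = u³ = u·(u²); (u²)·v = v⁻¹ = v·(u²).
Whereas u ∉ Z(G) since u·v = uv ≠ uv⁻¹ = v·u.
Checking each of the 8 elements this way gives Z(G) = {e, u²}, of order 2.

Answer: {e, u²}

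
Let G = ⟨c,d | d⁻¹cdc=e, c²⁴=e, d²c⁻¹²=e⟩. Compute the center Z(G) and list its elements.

An element z ∈ Z(G) iff z commutes with every generator.
For example c¹² is central: (c¹²)·c = c¹³ = c·(c¹²); (c¹²)·d = d⁻¹ = d·(c¹²).
Whereas c ∉ Z(G) since c·d = cd ≠ c¹¹d⁻¹ = d·c.
Checking each of the 48 elements this way gives Z(G) = {e, c¹²}, of order 2.

Answer: {e, c¹²}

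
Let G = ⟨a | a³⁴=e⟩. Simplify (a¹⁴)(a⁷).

Compute (a¹⁴) · (a⁷) by multiplying left to right and reducing via the relations at each step:
  (a¹⁴) · a⁷ = a²¹

Answer: a²¹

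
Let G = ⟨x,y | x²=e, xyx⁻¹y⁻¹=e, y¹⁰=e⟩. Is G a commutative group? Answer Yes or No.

Each pair of generators commutes: x·y = xy = y·x. Since the generators pairwise commute, every element of G commutes with every other, so G is abelian.

Answer: Yes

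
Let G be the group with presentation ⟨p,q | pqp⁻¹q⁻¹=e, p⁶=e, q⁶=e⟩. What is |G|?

Enumerate words in the generators, reducing via the relations: the distinct elements are
  {e, p, q, pq, p², p³, p⁴, p⁵, q², q³, q⁴, q⁵, pq², pq³, pq⁴, pq⁵, p²q, p³q, p⁴q, p⁵q, p²q², p²q³, p²q⁴, p²q⁵, p³q², p³q³, p³q⁴, p³q⁵, p⁴q², p⁴q³, p⁴q⁴, p⁴q⁵, p⁵q², p⁵q³, p⁵q⁴, p⁵q⁵}.
No further products give new elements, so |G| = 36.

Answer: 36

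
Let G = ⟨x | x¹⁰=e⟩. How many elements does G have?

G is generated by a single element, so G is cyclic. The relator gives x¹⁰ = e and no smaller power is forced to be e, so the 10 powers {e, x, x², x³, x⁴, x⁵, x⁶, x⁷, x⁸, x⁹} are distinct. Hence |G| = 10.

Answer: 10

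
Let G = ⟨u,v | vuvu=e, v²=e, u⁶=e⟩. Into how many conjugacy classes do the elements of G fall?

The conjugacy classes (representative and size) are:
  [e] (size 1), [u⁵] (size 2), [u⁴] (size 2), [u³] (size 1), [v] (size 3), [u³v] (size 3).
Class equation: 1 + 2 + 2 + 1 + 3 + 3 = 12 = |G|. So G has 6 conjugacy classes.

Answer: 6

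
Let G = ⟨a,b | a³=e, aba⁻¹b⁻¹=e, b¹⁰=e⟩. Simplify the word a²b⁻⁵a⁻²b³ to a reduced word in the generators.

Multiply left to right, reducing at each step:
  (a²) · b⁻⁵ = a²b⁵
  (a²b⁵) · a⁻² = b⁵
  (b⁵) · b³ = b⁸

Answer: b⁸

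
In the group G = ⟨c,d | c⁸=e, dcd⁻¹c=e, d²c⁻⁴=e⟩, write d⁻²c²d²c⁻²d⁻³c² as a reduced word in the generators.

Multiply left to right, reducing at each step:
  (c⁴) · c² = c⁶
  (c⁶) · d² = c²
  (c²) · c⁻² = e
  e · d⁻³ = d
  d · c² = c²d⁻¹

Answer: c²d⁻¹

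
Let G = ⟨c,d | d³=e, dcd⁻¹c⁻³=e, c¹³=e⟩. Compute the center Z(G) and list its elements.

An element z ∈ Z(G) iff z commutes with every generator.
For example e is central: e·c = c = c·e; e·d = d = d·e.
Whereas c ∉ Z(G) since c·d = cd ≠ c³d = d·c.
Checking each of the 39 elements this way gives Z(G) = {e}, of order 1.

Answer: {e}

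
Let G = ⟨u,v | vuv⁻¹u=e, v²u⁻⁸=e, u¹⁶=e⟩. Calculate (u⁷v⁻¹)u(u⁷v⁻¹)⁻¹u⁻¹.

[(u⁷v⁻¹), u] = (u⁷v⁻¹)·u·(u⁷v⁻¹)⁻¹·u⁻¹.
  (u⁷v⁻¹) · u = u⁶v⁻¹
  (u⁶v⁻¹) · (u⁷v) = u¹⁵
  (u¹⁵) · (u¹⁵) = u¹⁴

Answer: u¹⁴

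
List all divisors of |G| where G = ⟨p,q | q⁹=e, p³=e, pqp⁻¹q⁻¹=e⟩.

|G| = 27 = 3³. By Lagrange's theorem the order of any subgroup divides 27; the divisors of 27 are 1, 3, 9, 27.

Answer: 1, 3, 9, 27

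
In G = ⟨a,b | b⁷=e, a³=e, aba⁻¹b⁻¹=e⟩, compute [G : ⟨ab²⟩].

First find ord(ab²) by computing successive powers:
  (ab²)¹ = ab², (ab²)² = a²b⁴, (ab²)³ = b⁶, (ab²)⁴ = ab, (ab²)⁵ = a²b³, (ab²)⁶ = b⁵, (ab²)⁷ = a, (ab²)⁸ = a²b², (ab²)⁹ = b⁴, (ab²)¹⁰ = ab⁶, (ab²)¹¹ = a²b, (ab²)¹² = b³, (ab²)¹³ = ab⁵, (ab²)¹⁴ = a², (ab²)¹⁵ = b², (ab²)¹⁶ = ab⁴, (ab²)¹⁷ = a²b⁶, (ab²)¹⁸ = b, (ab²)¹⁹ = ab³, (ab²)²⁰ = a²b⁵, (ab²)²¹ = e.
So |⟨ab²⟩| = ord(ab²) = 21. With |G| = 21, by Lagrange [G : ⟨ab²⟩] = 21/21 = 1.

Answer: 1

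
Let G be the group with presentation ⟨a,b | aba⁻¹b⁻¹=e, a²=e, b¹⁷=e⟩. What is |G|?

Enumerate words in the generators, reducing via the relations: the distinct elements are
  {a, b, e, ab, b², b³, b⁴, b⁵, b⁶, b⁷, b⁸, b⁹, ab², ab³, ab⁴, ab⁵, ab⁶, ab⁷, ab⁸, ab⁹, b¹², b¹³, b¹¹, b¹⁰, b¹⁴, b¹⁵, b¹⁶, ab¹², ab¹³, ab¹¹, ab¹⁰, ab¹⁴, ab¹⁵, ab¹⁶}.
No further products give new elements, so |G| = 34.

Answer: 34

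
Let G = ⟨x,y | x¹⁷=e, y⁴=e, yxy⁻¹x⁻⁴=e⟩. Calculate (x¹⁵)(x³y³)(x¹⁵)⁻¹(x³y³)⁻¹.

[(x¹⁵), (x³y³)] = (x¹⁵)·(x³y³)·(x¹⁵)⁻¹·(x³y³)⁻¹.
  (x¹⁵) · (x³y³) = xy³
  (xy³) · (x²) = x¹⁰y³
  (x¹⁰y³) · (x⁵y) = x⁷

Answer: x⁷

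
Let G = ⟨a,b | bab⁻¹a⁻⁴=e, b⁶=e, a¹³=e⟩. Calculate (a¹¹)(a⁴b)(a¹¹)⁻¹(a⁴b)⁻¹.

[(a¹¹), (a⁴b)] = (a¹¹)·(a⁴b)·(a¹¹)⁻¹·(a⁴b)⁻¹.
  (a¹¹) · (a⁴b) = a²b
  (a²b) · (a²) = a¹⁰b
  (a¹⁰b) · (a¹²b⁵) = a⁶

Answer: a⁶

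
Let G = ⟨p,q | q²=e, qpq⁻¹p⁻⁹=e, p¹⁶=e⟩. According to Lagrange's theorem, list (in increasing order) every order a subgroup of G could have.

|G| = 32 = 2⁵. By Lagrange's theorem the order of any subgroup divides 32; the divisors of 32 are 1, 2, 4, 8, 16, 32.

Answer: 1, 2, 4, 8, 16, 32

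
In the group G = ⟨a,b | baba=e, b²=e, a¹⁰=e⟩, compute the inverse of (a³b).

The order of (a³b) is 2 (smallest k with (a³b)ᵏ = e), so (a³b)⁻¹ = (a³b)¹ = a³b.
Check: (a³b) · (a³b) → (a³b) · a³ = b;   b · b = e, giving e as required.

Answer: a³b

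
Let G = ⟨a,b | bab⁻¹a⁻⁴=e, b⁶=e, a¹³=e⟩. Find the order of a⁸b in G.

Compute successive powers until reaching e:
  (a⁸b)¹ = a⁸b, (a⁸b)² = ab², (a⁸b)³ = a¹²b³, (a⁸b)⁴ = a⁴b⁴, (a⁸b)⁵ = a¹¹b⁵, (a⁸b)⁶ = e.
The smallest positive k with (a⁸b)ᵏ = e is 6.

Answer: 6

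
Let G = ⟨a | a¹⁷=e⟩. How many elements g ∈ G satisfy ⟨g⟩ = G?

G is cyclic of order 17. An element generates G iff its order is 17, and a cyclic group of order 17 has exactly φ(17) = 16 such elements.

Answer: 16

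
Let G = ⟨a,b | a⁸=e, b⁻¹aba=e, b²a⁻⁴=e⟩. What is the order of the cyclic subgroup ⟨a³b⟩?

|⟨a³b⟩| equals the order of a³b. Compute successive powers until reaching e:
  (a³b)¹ = a³b, (a³b)² = a⁴, (a³b)³ = a³b⁻¹, (a³b)⁴ = e.
The smallest positive k with (a³b)ᵏ = e is 4, so |⟨a³b⟩| = 4.

Answer: 4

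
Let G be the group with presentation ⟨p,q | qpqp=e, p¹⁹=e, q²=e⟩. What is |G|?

Enumerate words in the generators, reducing via the relations: the distinct elements are
  {e, p, q, pq, p², p³, p⁴, p⁵, p⁶, p⁷, p⁸, p⁹, p²q, p³q, p¹², p¹³, p¹¹, p¹⁰, p¹⁴, p¹⁵, p¹⁶, p¹⁷, p¹⁸, p⁴q, p⁵q, p⁶q, p⁷q, p⁸q, p⁹q, p¹²q, p¹³q, p¹¹q, p¹⁰q, p¹⁴q, p¹⁵q, p¹⁶q, p¹⁷q, p¹⁸q}.
No further products give new elements, so |G| = 38.

Answer: 38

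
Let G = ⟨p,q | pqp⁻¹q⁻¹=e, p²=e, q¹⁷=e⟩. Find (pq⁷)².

Compute successive powers of (pq⁷), reducing at each step:
  (pq⁷)²: (pq⁷) · p = q⁷;   (q⁷) · q⁷ = q¹⁴

Answer: q¹⁴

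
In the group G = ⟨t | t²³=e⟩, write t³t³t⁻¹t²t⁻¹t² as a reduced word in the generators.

Multiply left to right, reducing at each step:
  (t³) · t³ = t⁶
  (t⁶) · t⁻¹ = t⁵
  (t⁵) · t² = t⁷
  (t⁷) · t⁻¹ = t⁶
  (t⁶) · t² = t⁸

Answer: t⁸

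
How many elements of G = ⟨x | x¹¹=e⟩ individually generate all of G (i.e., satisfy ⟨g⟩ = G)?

G is cyclic of order 11. An element generates G iff its order is 11, and a cyclic group of order 11 has exactly φ(11) = 10 such elements.

Answer: 10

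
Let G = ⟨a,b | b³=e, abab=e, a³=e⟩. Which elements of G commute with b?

⟨b⟩ ⊆ C_G(b) since powers of b commute with b; so |C_G(b)| ≥ |⟨b⟩| = 3.
By orbit–stabilizer, |C_G(b)| = |G| / |conj. class of b| = 12 / 4 = 3.
The 3 elements commuting with b are {e, b, b²}.

Answer: {e, b, b²}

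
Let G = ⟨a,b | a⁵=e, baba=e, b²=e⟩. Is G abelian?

a·b = ab but b·a = a⁴b, so a·b ≠ b·a and G is not abelian.

Answer: No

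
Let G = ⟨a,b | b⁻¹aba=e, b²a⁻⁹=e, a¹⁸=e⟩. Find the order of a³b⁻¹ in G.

Compute successive powers until reaching e:
  (a³b⁻¹)¹ = a³b⁻¹, (a³b⁻¹)² = a⁹, (a³b⁻¹)³ = a³b, (a³b⁻¹)⁴ = e.
The smallest positive k with (a³b⁻¹)ᵏ = e is 4.

Answer: 4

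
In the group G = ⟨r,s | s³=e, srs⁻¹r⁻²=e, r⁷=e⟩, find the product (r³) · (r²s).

Compute (r³) · (r²s) by multiplying left to right and reducing via the relations at each step:
  (r³) · r² = r⁵
  (r⁵) · s = r⁵s

Answer: r⁵s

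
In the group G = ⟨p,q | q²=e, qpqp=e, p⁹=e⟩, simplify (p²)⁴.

Compute successive powers of (p²), reducing at each step:
  (p²)²: (p²) · p² = p⁴
  (p²)³: (p⁴) · p² = p⁶
  (p²)⁴: (p⁶) · p² = p⁸

Answer: p⁸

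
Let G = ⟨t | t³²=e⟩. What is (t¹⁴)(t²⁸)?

Compute (t¹⁴) · (t²⁸) by multiplying left to right and reducing via the relations at each step:
  (t¹⁴) · t²⁸ = t¹⁰

Answer: t¹⁰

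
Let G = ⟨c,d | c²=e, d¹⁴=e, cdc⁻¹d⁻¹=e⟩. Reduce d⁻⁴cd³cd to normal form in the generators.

Multiply left to right, reducing at each step:
  (d¹⁰) · c = cd¹⁰
  (cd¹⁰) · d³ = cd¹³
  (cd¹³) · c = d¹³
  (d¹³) · d = e

Answer: e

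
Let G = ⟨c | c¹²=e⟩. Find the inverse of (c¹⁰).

The order of (c¹⁰) is 6 (smallest k with (c¹⁰)ᵏ = e), so (c¹⁰)⁻¹ = (c¹⁰)⁵ = c².
Check: (c¹⁰) · (c²) → (c¹⁰) · c² = e, giving e as required.

Answer: c²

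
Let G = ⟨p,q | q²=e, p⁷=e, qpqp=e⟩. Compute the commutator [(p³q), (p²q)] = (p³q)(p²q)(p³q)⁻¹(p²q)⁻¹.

[(p³q), (p²q)] = (p³q)·(p²q)·(p³q)⁻¹·(p²q)⁻¹.
  (p³q) · (p²q) = p
  p · (p³q) = p⁴q
  (p⁴q) · (p²q) = p²

Answer: p²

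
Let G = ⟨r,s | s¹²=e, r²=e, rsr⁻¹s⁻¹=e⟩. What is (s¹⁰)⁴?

Compute successive powers of (s¹⁰), reducing at each step:
  (s¹⁰)²: (s¹⁰) · s¹⁰ = s⁸
  (s¹⁰)³: (s⁸) · s¹⁰ = s⁶
  (s¹⁰)⁴: (s⁶) · s¹⁰ = s⁴

Answer: s⁴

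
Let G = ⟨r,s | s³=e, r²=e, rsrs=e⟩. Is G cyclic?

Every cyclic group is abelian. But r·s = rs while s·r = rs², so r·s ≠ s·r and G is not abelian. Hence G is not cyclic.

Answer: No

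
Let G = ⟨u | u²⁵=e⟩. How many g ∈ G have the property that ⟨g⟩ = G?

G is cyclic of order 25. An element generates G iff its order is 25, and a cyclic group of order 25 has exactly φ(25) = 20 such elements.

Answer: 20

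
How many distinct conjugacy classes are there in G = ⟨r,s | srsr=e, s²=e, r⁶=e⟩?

The conjugacy classes (representative and size) are:
  [e] (size 1), [r⁵] (size 2), [r⁴] (size 2), [r³] (size 1), [s] (size 3), [r³s] (size 3).
Class equation: 1 + 2 + 2 + 1 + 3 + 3 = 12 = |G|. So G has 6 conjugacy classes.

Answer: 6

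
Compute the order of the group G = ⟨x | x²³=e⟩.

G is generated by a single element, so G is cyclic. The relator gives x²³ = e and no smaller power is forced to be e, so the 23 powers {e, x, x², x³, x⁴, x⁵, x⁶, x⁷, x⁸, x⁹, x²², x²¹, x²⁰, x¹², x¹³, x¹¹, x¹⁰, x¹⁴, x¹⁵, x¹⁶, x¹⁷, x¹⁸, x¹⁹} are distinct. Hence |G| = 23.

Answer: 23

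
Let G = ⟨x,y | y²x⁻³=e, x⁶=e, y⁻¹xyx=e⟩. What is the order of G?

Enumerate words in the generators, reducing via the relations: the distinct elements are
  {e, x, y, xy, x², x³, x⁴, x⁵, x²y, y⁻¹, xy⁻¹, x²y⁻¹}.
No further products give new elements, so |G| = 12.

Answer: 12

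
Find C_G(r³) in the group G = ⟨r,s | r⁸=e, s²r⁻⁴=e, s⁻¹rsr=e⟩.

⟨r³⟩ ⊆ C_G(r³) since powers of r³ commute with r³; so |C_G(r³)| ≥ |⟨r³⟩| = 8.
By orbit–stabilizer, |C_G(r³)| = |G| / |conj. class of r³| = 16 / 2 = 8.
The 8 elements commuting with r³ are {e, r, r², r³, r⁴, r⁵, r⁶, r⁷}.

Answer: {e, r, r², r³, r⁴, r⁵, r⁶, r⁷}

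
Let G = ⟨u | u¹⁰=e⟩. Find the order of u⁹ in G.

Compute successive powers until reaching e:
  (u⁹)¹ = u⁹, (u⁹)² = u⁸, (u⁹)³ = u⁷, (u⁹)⁴ = u⁶, (u⁹)⁵ = u⁵, (u⁹)⁶ = u⁴, (u⁹)⁷ = u³, (u⁹)⁸ = u², (u⁹)⁹ = u, (u⁹)¹⁰ = e.
The smallest positive k with (u⁹)ᵏ = e is 10.

Answer: 10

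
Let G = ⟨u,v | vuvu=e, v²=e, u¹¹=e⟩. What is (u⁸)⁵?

Compute successive powers of (u⁸), reducing at each step:
  (u⁸)²: (u⁸) · u⁸ = u⁵
  (u⁸)³: (u⁵) · u⁸ = u²
  (u⁸)⁴: (u²) · u⁸ = u¹⁰
  (u⁸)⁵: (u¹⁰) · u⁸ = u⁷

Answer: u⁷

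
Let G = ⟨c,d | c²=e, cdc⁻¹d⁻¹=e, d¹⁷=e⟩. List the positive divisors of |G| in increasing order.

|G| = 34 = 2 · 17. By Lagrange's theorem the order of any subgroup divides 34; the divisors of 34 are 1, 2, 17, 34.

Answer: 1, 2, 17, 34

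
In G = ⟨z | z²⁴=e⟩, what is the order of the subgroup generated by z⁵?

|⟨z⁵⟩| equals the order of z⁵. Compute successive powers until reaching e:
  (z⁵)¹ = z⁵, (z⁵)² = z¹⁰, (z⁵)³ = z¹⁵, (z⁵)⁴ = z²⁰, (z⁵)⁵ = z, (z⁵)⁶ = z⁶, (z⁵)⁷ = z¹¹, (z⁵)⁸ = z¹⁶, (z⁵)⁹ = z²¹, (z⁵)¹⁰ = z², (z⁵)¹¹ = z⁷, (z⁵)¹² = z¹², (z⁵)¹³ = z¹⁷, (z⁵)¹⁴ = z²², (z⁵)¹⁵ = z³, (z⁵)¹⁶ = z⁸, (z⁵)¹⁷ = z¹³, (z⁵)¹⁸ = z¹⁸, (z⁵)¹⁹ = z²³, (z⁵)²⁰ = z⁴, (z⁵)²¹ = z⁹, (z⁵)²² = z¹⁴, (z⁵)²³ = z¹⁹, (z⁵)²⁴ = e.
The smallest positive k with (z⁵)ᵏ = e is 24, so |⟨z⁵⟩| = 24.

Answer: 24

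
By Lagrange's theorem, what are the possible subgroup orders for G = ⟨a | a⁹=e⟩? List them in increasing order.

|G| = 9 = 3². By Lagrange's theorem the order of any subgroup divides 9; the divisors of 9 are 1, 3, 9.

Answer: 1, 3, 9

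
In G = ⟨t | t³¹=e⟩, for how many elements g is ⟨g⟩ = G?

G is cyclic of order 31. An element generates G iff its order is 31, and a cyclic group of order 31 has exactly φ(31) = 30 such elements.

Answer: 30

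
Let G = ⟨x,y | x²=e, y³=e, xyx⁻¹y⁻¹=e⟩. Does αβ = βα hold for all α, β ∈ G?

Each pair of generators commutes: x·y = xy = y·x. Since the generators pairwise commute, every element of G commutes with every other, so G is abelian.

Answer: Yes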